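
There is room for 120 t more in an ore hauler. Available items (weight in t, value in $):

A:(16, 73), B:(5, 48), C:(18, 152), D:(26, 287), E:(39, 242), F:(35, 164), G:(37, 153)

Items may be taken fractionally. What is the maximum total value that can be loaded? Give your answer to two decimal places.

878.94

Order: D (287/26=11.04) > B (48/5=9.60) > C (152/18=8.44) > E (242/39=6.21) > F (164/35=4.69) > A (73/16=4.56) > G (153/37=4.14)
Fill: take D (26 @ 287) → take B (5 @ 48) → take C (18 @ 152) → take E (39 @ 242) → take 32/35 of F → 149.94; 120/120 used.
Total value = 878.94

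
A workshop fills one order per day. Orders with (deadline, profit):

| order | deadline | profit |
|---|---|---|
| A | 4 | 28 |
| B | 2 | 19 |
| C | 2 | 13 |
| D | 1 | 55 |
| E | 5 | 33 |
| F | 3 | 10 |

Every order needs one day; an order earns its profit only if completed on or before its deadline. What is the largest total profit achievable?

Take jobs in profit order; each goes to the latest open slot no later than its deadline.
By profit: D(d1,55), E(d5,33), A(d4,28), B(d2,19), C(d2,13), F(d3,10)
D→slot 1; E→slot 5; A→slot 4; B→slot 2; C skipped; F→slot 3.
Profit = 55 + 19 + 10 + 28 + 33 = 145

145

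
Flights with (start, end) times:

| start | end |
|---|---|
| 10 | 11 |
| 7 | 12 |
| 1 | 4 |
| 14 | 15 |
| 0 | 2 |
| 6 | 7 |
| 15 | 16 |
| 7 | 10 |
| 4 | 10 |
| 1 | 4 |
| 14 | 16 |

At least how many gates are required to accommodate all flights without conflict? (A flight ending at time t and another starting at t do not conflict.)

The answer is the maximum number of intervals overlapping at any instant.
starts: [0, 1, 1, 4, 6, 7, 7, 10, 14, 14, 15]
ends:   [2, 4, 4, 7, 10, 10, 11, 12, 15, 16, 16]
s0→1 s1→2 s1→3  — peak 3.

3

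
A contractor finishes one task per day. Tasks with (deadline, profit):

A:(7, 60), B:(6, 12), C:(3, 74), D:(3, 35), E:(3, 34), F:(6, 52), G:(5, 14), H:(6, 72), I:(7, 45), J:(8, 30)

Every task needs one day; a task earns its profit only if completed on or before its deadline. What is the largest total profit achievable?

402

Sort by profit descending; place each in the latest free slot ≤ its deadline.
By profit: C(d3,74), H(d6,72), A(d7,60), F(d6,52), I(d7,45), D(d3,35), E(d3,34), J(d8,30), G(d5,14), B(d6,12)
C→slot 3; H→slot 6; A→slot 7; F→slot 5; I→slot 4; D→slot 2; E→slot 1; J→slot 8; G skipped; B skipped.
Profit = 34 + 35 + 74 + 45 + 52 + 72 + 60 + 30 = 402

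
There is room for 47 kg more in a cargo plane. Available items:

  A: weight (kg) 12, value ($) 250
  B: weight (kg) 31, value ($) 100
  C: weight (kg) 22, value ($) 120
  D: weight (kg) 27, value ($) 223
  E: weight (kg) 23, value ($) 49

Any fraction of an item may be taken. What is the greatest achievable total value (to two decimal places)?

516.64

Ratios (sorted): A 20.83, D 8.26, C 5.45, B 3.23, E 2.13
take A (12 @ 250); take D (27 @ 223); take 8/22 of C → 43.64. Capacity used 47/47.
Total value = 516.64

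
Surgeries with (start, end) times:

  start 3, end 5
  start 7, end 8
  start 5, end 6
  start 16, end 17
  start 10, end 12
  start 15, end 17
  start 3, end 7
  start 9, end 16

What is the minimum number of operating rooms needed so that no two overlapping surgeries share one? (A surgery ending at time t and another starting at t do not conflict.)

2

The answer is the maximum number of intervals overlapping at any instant.
starts: [3, 3, 5, 7, 9, 10, 15, 16]
ends:   [5, 6, 7, 8, 12, 16, 17, 17]
s3→1 s3→2  — peak 2.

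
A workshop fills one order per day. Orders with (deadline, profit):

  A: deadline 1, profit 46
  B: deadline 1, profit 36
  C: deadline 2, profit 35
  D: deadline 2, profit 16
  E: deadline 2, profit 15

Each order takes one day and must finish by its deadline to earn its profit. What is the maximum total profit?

Take jobs in profit order; each goes to the latest open slot no later than its deadline.
Profit order: A=46 B=36 C=35 D=16 E=15
Assign: A→slot 1, B skipped, C→slot 2, D skipped, E skipped.
Slots: [1:A] [2:C]
Profit = 46 + 35 = 81

81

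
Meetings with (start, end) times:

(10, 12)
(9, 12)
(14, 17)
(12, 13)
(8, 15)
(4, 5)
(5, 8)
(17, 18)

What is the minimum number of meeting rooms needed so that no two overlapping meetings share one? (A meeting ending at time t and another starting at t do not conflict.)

starts: [4, 5, 8, 9, 10, 12, 14, 17]
ends:   [5, 8, 12, 12, 13, 15, 17, 18]
s4→1 e5→0 s5→1 e8→0 s8→1 s9→2 s10→3  — peak 3.

3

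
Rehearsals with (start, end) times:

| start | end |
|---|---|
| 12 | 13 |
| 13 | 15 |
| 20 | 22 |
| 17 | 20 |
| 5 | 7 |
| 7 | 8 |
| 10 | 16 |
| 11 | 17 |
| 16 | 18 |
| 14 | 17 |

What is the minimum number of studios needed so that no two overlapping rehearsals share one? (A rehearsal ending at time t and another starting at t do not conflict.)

4

starts: [5, 7, 10, 11, 12, 13, 14, 16, 17, 20]
ends:   [7, 8, 13, 15, 16, 17, 17, 18, 20, 22]
s5→1 e7→0 s7→1 e8→0 s10→1 s11→2 s12→3 e13→2 s13→3 s14→4  — peak 4.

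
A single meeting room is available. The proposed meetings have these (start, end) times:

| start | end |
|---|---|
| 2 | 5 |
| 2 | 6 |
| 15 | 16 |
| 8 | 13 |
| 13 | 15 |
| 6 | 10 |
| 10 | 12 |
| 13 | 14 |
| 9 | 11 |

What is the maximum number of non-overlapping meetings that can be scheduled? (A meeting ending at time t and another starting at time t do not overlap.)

Sorted by end: (2,5)  (2,6)  (6,10)  (9,11)  (10,12)  (8,13)  (13,14)  (13,15)  (15,16)
take (2,5); take (6,10); skip (9,11); take (10,12); take (13,14); skip (13,15); take (15,16).
Selected 5 meetings.

5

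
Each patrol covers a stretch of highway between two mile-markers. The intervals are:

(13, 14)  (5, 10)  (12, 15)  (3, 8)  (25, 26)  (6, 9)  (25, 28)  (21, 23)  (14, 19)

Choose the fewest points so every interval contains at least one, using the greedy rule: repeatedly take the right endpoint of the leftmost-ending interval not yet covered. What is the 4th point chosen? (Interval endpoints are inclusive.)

26

Sort by right endpoint; whenever an interval is uncovered, place a point at its right end.
By right end: [3,8]  [6,9]  [5,10]  [13,14]  [12,15]  [14,19]  [21,23]  [25,26]  [25,28]
[3,8] uncovered → point at 8; [13,14] uncovered → point at 14; [21,23] uncovered → point at 23; [25,26] uncovered → point at 26.
Points: 8, 14, 23, 26 (4 total).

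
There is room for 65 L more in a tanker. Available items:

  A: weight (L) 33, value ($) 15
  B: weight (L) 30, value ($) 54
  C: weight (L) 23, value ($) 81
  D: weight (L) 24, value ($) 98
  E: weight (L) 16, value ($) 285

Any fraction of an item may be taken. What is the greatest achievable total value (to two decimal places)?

Order: E (285/16=17.81) > D (98/24=4.08) > C (81/23=3.52) > B (54/30=1.80) > A (15/33=0.45)
Fill: take E (16 @ 285) → take D (24 @ 98) → take C (23 @ 81) → take 2/30 of B → 3.60; 65/65 used.
Total value = 467.60

467.60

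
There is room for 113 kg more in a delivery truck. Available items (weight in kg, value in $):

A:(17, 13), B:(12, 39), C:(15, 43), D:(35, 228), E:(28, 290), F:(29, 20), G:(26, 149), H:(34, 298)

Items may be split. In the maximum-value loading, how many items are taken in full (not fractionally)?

3

Greedy by value/weight ratio, highest first.
Ratios (sorted): E 10.36, H 8.76, D 6.51, G 5.73, B 3.25, C 2.87, A 0.76, F 0.69
take E (28 @ 290); take H (34 @ 298); take D (35 @ 228); take 16/26 of G → 91.69. Capacity used 113/113.
3 item(s) taken whole; one partial (take 16/26 of G).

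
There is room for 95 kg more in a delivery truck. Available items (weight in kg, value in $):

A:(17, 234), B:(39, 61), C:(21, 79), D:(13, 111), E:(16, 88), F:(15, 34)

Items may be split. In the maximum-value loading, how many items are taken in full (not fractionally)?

5

Greedy by value/weight ratio, highest first.
Order: A (234/17=13.76) > D (111/13=8.54) > E (88/16=5.50) > C (79/21=3.76) > F (34/15=2.27) > B (61/39=1.56)
Fill: take A (17 @ 234) → take D (13 @ 111) → take E (16 @ 88) → take C (21 @ 79) → take F (15 @ 34) → take 13/39 of B → 20.33; 95/95 used.
5 item(s) taken whole; one partial (take 13/39 of B).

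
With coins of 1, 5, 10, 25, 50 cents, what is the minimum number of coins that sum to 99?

8

Greedy: take as many of the largest coin as possible, then repeat with the remainder.
99 = 1×50 + 1×25 + 2×10 + 4×1
Total coins = 1 + 1 + 2 + 4 = 8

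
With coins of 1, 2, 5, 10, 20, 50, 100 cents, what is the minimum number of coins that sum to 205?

Greedy: take as many of the largest coin as possible, then repeat with the remainder.
205 − 2×100→5 − 1×5→0
Total coins = 2 + 1 = 3

3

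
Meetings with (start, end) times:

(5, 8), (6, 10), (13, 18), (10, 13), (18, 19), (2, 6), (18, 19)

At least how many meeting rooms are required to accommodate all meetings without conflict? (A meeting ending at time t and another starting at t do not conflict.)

Events (time:±→running): 2:+→1 5:+→2 … peak 2.

2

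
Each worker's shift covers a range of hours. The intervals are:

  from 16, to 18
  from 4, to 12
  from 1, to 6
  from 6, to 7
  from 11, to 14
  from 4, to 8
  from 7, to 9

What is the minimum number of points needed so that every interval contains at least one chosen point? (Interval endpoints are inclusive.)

4

Sorted: [1,6] [6,7] [4,8] [7,9] [4,12] [11,14] [16,18]
{[1,6],[6,7],[4,8]} hit by 6; {[7,9],[4,12]} hit by 9; {[11,14]} hit by 14; {[16,18]} hit by 18.
Points: 6, 9, 14, 18 (4 total).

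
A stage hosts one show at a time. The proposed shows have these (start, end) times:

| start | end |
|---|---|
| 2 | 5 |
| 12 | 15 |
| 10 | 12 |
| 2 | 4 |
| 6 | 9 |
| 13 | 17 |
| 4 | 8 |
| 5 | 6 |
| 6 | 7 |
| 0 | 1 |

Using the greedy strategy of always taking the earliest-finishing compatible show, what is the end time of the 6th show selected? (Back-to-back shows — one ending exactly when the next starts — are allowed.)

By end time: (0,1), (2,4), (2,5), (5,6), (6,7), (4,8), (6,9), (10,12), (12,15), (13,17).
Pick (0,1); next start ≥ 1 → (2,4); next start ≥ 4 → (5,6); next start ≥ 6 → (6,7); next start ≥ 7 → (10,12); next start ≥ 12 → (12,15).
Selected: (0,1) (2,4) (5,6) (6,7) (10,12) (12,15)

15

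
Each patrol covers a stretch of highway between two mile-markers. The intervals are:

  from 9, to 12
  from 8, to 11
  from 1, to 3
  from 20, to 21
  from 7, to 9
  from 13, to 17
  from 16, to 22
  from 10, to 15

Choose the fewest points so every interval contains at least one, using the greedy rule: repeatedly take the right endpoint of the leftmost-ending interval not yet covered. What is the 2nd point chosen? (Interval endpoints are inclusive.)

Process intervals by earliest right end; each time one isn't hit yet, stab at its right endpoint.
Sorted: [1,3] [7,9] [8,11] [9,12] [10,15] [13,17] [20,21] [16,22]
{[1,3]} hit by 3; {[7,9],[8,11],[9,12]} hit by 9; {[10,15],[13,17]} hit by 15; {[20,21],[16,22]} hit by 21.
Points: 3, 9, 15, 21 (4 total).

9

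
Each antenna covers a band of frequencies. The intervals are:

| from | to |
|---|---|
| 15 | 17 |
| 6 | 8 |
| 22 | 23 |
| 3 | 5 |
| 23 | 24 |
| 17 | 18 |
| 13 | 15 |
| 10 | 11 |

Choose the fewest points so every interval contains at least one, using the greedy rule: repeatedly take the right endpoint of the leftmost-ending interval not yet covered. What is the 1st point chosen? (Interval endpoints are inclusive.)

5

Process intervals by earliest right end; each time one isn't hit yet, stab at its right endpoint.
By right end: [3,5]  [6,8]  [10,11]  [13,15]  [15,17]  [17,18]  [22,23]  [23,24]
[3,5] uncovered → point at 5; [6,8] uncovered → point at 8; [10,11] uncovered → point at 11; [13,15] uncovered → point at 15; [17,18] uncovered → point at 18; [22,23] uncovered → point at 23.
Points: 5, 8, 11, 15, 18, 23 (6 total).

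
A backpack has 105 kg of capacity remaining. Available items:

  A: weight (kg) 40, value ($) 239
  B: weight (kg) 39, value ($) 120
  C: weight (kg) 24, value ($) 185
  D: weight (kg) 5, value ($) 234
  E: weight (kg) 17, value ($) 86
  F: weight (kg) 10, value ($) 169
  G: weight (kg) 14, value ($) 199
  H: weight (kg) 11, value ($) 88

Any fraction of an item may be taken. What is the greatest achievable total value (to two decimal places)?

1119.06

Ratios (sorted): D 46.80, F 16.90, G 14.21, H 8.00, C 7.71, A 5.97, E 5.06, B 3.08
take D (5 @ 234); take F (10 @ 169); take G (14 @ 199); take H (11 @ 88); take C (24 @ 185); take A (40 @ 239); take 1/17 of E → 5.06. Capacity used 105/105.
Total value = 1119.06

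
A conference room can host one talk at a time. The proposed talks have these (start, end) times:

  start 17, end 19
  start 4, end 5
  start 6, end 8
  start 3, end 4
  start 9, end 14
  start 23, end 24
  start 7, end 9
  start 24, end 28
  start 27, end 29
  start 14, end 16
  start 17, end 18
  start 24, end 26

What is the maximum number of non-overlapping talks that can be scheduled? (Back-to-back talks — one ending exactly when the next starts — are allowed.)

Sorted by end: (3,4)  (4,5)  (6,8)  (7,9)  (9,14)  (14,16)  (17,18)  (17,19)  (23,24)  (24,26)  (24,28)  (27,29)
take (3,4); take (4,5); take (6,8); take (9,14); take (14,16); take (17,18); take (23,24); take (24,26); skip (24,28); take (27,29).
Selected 9 talks.

9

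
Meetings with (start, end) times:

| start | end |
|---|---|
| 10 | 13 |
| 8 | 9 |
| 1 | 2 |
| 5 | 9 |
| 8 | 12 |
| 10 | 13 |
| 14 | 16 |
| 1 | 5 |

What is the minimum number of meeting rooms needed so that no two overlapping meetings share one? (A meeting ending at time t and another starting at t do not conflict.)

Count concurrent intervals with a sweep; the peak is the room count.
starts: [1, 1, 5, 8, 8, 10, 10, 14]
ends:   [2, 5, 9, 9, 12, 13, 13, 16]
s1→1 s1→2 e2→1 e5→0 s5→1 s8→2 s8→3  — peak 3.

3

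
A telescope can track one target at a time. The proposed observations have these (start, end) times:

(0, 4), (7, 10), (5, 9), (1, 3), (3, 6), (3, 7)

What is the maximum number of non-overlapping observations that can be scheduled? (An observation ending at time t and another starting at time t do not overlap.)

Greedy by earliest finish: after sorting by end time, pick each interval compatible with the last pick.
By end time: (1,3), (0,4), (3,6), (3,7), (5,9), (7,10).
Pick (1,3); next start ≥ 3 → (3,6); next start ≥ 6 → (7,10).
Selected 3 observations.

3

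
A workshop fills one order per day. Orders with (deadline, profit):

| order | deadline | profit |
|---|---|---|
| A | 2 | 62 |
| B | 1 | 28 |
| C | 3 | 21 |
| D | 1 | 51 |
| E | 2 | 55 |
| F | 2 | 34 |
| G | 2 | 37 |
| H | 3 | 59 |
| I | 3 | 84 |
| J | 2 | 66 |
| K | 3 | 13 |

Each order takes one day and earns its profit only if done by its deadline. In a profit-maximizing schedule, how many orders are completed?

Sort by profit descending; place each in the latest free slot ≤ its deadline.
Profit order: I=84 J=66 A=62 H=59 E=55 D=51 G=37 F=34 B=28 C=21 K=13
Assign: I→slot 3, J→slot 2, A→slot 1, H skipped, E skipped, D skipped, G skipped, F skipped, B skipped, C skipped, K skipped.
Slots: [1:A] [2:J] [3:I]
3 of 11 scheduled.

3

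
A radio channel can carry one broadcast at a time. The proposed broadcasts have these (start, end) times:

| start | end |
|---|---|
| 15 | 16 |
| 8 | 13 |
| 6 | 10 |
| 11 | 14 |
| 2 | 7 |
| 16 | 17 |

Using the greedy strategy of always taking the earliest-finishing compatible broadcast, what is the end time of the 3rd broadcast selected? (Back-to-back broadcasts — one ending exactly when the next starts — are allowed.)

16

Greedy by earliest finish: after sorting by end time, pick each interval compatible with the last pick.
By end time: (2,7), (6,10), (8,13), (11,14), (15,16), (16,17).
Pick (2,7); next start ≥ 7 → (8,13); next start ≥ 13 → (15,16); next start ≥ 16 → (16,17).
Selected: (2,7) (8,13) (15,16) (16,17)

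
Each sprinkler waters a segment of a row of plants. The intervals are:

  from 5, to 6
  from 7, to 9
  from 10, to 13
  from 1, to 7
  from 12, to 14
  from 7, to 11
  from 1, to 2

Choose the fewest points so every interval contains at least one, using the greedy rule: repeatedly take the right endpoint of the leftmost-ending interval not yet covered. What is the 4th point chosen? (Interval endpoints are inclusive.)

13

Process intervals by earliest right end; each time one isn't hit yet, stab at its right endpoint.
By right end: [1,2]  [5,6]  [1,7]  [7,9]  [7,11]  [10,13]  [12,14]
[1,2] uncovered → point at 2; [5,6] uncovered → point at 6; [7,9] uncovered → point at 9; [10,13] uncovered → point at 13.
Points: 2, 6, 9, 13 (4 total).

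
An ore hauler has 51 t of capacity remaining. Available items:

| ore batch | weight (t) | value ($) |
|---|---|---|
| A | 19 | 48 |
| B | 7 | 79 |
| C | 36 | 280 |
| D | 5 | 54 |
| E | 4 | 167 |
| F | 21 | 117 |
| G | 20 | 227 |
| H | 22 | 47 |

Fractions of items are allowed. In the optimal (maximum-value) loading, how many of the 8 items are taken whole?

4

Ratios (sorted): E 41.75, G 11.35, B 11.29, D 10.80, C 7.78, F 5.57, A 2.53, H 2.14
take E (4 @ 167); take G (20 @ 227); take B (7 @ 79); take D (5 @ 54); take 15/36 of C → 116.67. Capacity used 51/51.
4 item(s) taken whole; one partial (take 15/36 of C).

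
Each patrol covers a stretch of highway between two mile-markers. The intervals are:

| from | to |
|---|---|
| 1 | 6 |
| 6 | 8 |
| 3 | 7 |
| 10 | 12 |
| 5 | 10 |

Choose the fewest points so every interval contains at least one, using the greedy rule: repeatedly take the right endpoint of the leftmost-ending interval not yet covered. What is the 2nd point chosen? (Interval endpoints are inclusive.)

Process intervals by earliest right end; each time one isn't hit yet, stab at its right endpoint.
By right end: [1,6]  [3,7]  [6,8]  [5,10]  [10,12]
[1,6] uncovered → point at 6; [10,12] uncovered → point at 12.
Points: 6, 12 (2 total).

12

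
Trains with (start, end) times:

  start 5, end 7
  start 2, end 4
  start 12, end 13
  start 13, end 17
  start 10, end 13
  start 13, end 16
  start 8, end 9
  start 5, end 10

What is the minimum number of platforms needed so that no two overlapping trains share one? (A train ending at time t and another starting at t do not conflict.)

The answer is the maximum number of intervals overlapping at any instant.
Events (time:±→running): 2:+→1 4:-→0 5:+→1 5:+→2 … peak 2.

2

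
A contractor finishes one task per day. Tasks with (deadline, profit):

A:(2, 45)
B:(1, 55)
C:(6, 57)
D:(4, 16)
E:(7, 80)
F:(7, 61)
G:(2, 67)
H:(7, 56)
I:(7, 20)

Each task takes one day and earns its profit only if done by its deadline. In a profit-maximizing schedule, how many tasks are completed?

7

Take jobs in profit order; each goes to the latest open slot no later than its deadline.
Profit order: E=80 G=67 F=61 C=57 H=56 B=55 A=45 I=20 D=16
Assign: E→slot 7, G→slot 2, F→slot 6, C→slot 5, H→slot 4, B→slot 1, A skipped, I→slot 3, D skipped.
Slots: [1:B] [2:G] [3:I] [4:H] [5:C] [6:F] [7:E]
7 of 9 scheduled.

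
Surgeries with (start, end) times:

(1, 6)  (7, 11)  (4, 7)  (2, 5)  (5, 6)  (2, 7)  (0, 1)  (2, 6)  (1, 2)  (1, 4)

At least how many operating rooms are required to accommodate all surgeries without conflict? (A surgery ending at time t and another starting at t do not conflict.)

5

starts: [0, 1, 1, 1, 2, 2, 2, 4, 5, 7]
ends:   [1, 2, 4, 5, 6, 6, 6, 7, 7, 11]
s0→1 e1→0 s1→1 s1→2 s1→3 e2→2 s2→3 s2→4 s2→5  — peak 5.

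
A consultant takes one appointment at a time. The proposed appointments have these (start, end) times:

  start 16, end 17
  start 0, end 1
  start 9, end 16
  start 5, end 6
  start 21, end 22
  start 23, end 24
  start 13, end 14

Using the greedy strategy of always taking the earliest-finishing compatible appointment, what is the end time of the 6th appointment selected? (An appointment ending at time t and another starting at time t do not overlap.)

Greedy by earliest finish: after sorting by end time, pick each interval compatible with the last pick.
By end time: (0,1), (5,6), (13,14), (9,16), (16,17), (21,22), (23,24).
Pick (0,1); next start ≥ 1 → (5,6); next start ≥ 6 → (13,14); next start ≥ 14 → (16,17); next start ≥ 17 → (21,22); next start ≥ 22 → (23,24).
Selected: (0,1) (5,6) (13,14) (16,17) (21,22) (23,24)

24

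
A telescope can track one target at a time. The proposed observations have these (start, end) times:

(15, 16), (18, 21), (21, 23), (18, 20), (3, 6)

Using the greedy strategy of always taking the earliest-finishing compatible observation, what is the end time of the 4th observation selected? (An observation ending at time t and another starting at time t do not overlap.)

Sort by end time and greedily take each interval whose start is ≥ the last chosen end.
By end time: (3,6), (15,16), (18,20), (18,21), (21,23).
Pick (3,6); next start ≥ 6 → (15,16); next start ≥ 16 → (18,20); next start ≥ 20 → (21,23).
Selected: (3,6) (15,16) (18,20) (21,23)

23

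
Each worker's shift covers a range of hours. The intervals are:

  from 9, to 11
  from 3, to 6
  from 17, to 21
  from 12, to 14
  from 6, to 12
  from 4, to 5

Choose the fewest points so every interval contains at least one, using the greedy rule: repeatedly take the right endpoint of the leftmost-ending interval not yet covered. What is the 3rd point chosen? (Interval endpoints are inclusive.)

Process intervals by earliest right end; each time one isn't hit yet, stab at its right endpoint.
By right end: [4,5]  [3,6]  [9,11]  [6,12]  [12,14]  [17,21]
[4,5] uncovered → point at 5; [9,11] uncovered → point at 11; [12,14] uncovered → point at 14; [17,21] uncovered → point at 21.
Points: 5, 11, 14, 21 (4 total).

14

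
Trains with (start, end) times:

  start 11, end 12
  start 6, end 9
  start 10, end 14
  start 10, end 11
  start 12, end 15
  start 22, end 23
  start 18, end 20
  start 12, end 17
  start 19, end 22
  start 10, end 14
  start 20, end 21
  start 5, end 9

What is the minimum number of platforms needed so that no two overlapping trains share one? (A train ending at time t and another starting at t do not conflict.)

Count concurrent intervals with a sweep; the peak is the room count.
Events (time:±→running): 5:+→1 6:+→2 9:-→1 9:-→0 10:+→1 10:+→2 10:+→3 11:-→2 11:+→3 12:-→2 12:+→3 12:+→4 … peak 4.

4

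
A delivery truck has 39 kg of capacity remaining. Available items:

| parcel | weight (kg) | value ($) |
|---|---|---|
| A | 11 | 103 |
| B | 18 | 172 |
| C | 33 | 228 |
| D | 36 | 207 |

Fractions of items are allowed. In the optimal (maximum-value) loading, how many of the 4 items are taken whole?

Ratios (sorted): B 9.56, A 9.36, C 6.91, D 5.75
take B (18 @ 172); take A (11 @ 103); take 10/33 of C → 69.09. Capacity used 39/39.
2 item(s) taken whole; one partial (take 10/33 of C).

2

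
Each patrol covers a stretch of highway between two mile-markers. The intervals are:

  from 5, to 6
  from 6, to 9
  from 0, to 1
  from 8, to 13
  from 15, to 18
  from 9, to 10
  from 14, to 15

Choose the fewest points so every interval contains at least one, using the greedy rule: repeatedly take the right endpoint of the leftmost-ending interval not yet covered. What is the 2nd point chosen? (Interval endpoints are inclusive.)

Sort by right endpoint; whenever an interval is uncovered, place a point at its right end.
By right end: [0,1]  [5,6]  [6,9]  [9,10]  [8,13]  [14,15]  [15,18]
[0,1] uncovered → point at 1; [5,6] uncovered → point at 6; [9,10] uncovered → point at 10; [14,15] uncovered → point at 15.
Points: 1, 6, 10, 15 (4 total).

6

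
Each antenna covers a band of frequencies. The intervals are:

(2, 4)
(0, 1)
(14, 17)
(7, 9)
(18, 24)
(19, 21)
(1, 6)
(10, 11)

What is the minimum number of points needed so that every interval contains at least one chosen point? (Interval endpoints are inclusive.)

Process intervals by earliest right end; each time one isn't hit yet, stab at its right endpoint.
Sorted: [0,1] [2,4] [1,6] [7,9] [10,11] [14,17] [19,21] [18,24]
{[0,1]} hit by 1; {[2,4],[1,6]} hit by 4; {[7,9]} hit by 9; {[10,11]} hit by 11; {[14,17]} hit by 17; {[19,21],[18,24]} hit by 21.
Points: 1, 4, 9, 11, 17, 21 (6 total).

6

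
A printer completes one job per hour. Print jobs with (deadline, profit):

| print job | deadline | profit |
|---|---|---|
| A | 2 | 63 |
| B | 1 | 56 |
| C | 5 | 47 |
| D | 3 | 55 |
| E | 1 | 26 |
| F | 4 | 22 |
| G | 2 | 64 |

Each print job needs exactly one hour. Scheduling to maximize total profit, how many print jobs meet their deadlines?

5

Take jobs in profit order; each goes to the latest open slot no later than its deadline.
Profit order: G=64 A=63 B=56 D=55 C=47 E=26 F=22
Assign: G→slot 2, A→slot 1, B skipped, D→slot 3, C→slot 5, E skipped, F→slot 4.
Slots: [1:A] [2:G] [3:D] [4:F] [5:C]
5 of 7 scheduled.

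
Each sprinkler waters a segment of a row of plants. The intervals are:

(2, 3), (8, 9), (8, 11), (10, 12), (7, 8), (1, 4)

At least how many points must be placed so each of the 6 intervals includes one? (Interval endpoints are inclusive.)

3

Sort by right endpoint; whenever an interval is uncovered, place a point at its right end.
Sorted: [2,3] [1,4] [7,8] [8,9] [8,11] [10,12]
{[2,3],[1,4]} hit by 3; {[7,8],[8,9],[8,11]} hit by 8; {[10,12]} hit by 12.
Points: 3, 8, 12 (3 total).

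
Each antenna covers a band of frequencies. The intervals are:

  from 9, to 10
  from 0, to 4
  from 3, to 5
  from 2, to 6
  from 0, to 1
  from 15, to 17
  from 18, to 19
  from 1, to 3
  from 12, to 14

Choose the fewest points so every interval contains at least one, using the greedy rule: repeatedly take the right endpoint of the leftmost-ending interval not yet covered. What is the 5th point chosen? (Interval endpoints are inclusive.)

Process intervals by earliest right end; each time one isn't hit yet, stab at its right endpoint.
Sorted: [0,1] [1,3] [0,4] [3,5] [2,6] [9,10] [12,14] [15,17] [18,19]
{[0,1],[1,3],[0,4]} hit by 1; {[3,5],[2,6]} hit by 5; {[9,10]} hit by 10; {[12,14]} hit by 14; {[15,17]} hit by 17; {[18,19]} hit by 19.
Points: 1, 5, 10, 14, 17, 19 (6 total).

17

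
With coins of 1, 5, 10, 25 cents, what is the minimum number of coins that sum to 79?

7

79 − 3×25→4 − 4×1→0
Total coins = 3 + 4 = 7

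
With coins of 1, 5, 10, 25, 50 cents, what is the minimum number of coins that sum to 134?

8

Use the largest denomination that fits, subtract, and repeat.
134 − 2×50→34 − 1×25→9 − 1×5→4 − 4×1→0
Total coins = 2 + 1 + 1 + 4 = 8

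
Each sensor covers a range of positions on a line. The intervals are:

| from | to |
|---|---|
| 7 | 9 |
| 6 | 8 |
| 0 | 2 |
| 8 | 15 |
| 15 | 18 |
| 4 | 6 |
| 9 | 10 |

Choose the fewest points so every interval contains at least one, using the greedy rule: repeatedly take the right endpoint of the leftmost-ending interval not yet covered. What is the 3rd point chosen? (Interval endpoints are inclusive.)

9

Process intervals by earliest right end; each time one isn't hit yet, stab at its right endpoint.
Sorted: [0,2] [4,6] [6,8] [7,9] [9,10] [8,15] [15,18]
{[0,2]} hit by 2; {[4,6],[6,8]} hit by 6; {[7,9],[9,10],[8,15]} hit by 9; {[15,18]} hit by 18.
Points: 2, 6, 9, 18 (4 total).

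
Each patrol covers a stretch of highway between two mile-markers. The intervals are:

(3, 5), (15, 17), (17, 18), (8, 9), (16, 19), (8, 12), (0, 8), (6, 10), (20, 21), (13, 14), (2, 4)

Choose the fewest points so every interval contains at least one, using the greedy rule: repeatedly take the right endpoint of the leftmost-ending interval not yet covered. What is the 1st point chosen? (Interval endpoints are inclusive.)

4

Process intervals by earliest right end; each time one isn't hit yet, stab at its right endpoint.
By right end: [2,4]  [3,5]  [0,8]  [8,9]  [6,10]  [8,12]  [13,14]  [15,17]  [17,18]  [16,19]  [20,21]
[2,4] uncovered → point at 4; [8,9] uncovered → point at 9; [13,14] uncovered → point at 14; [15,17] uncovered → point at 17; [20,21] uncovered → point at 21.
Points: 4, 9, 14, 17, 21 (5 total).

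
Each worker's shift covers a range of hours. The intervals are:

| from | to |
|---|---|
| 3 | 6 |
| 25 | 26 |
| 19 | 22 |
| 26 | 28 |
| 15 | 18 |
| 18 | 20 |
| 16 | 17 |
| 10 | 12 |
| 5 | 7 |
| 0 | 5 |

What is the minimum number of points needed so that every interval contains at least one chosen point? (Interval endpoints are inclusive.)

5

Sort by right endpoint; whenever an interval is uncovered, place a point at its right end.
By right end: [0,5]  [3,6]  [5,7]  [10,12]  [16,17]  [15,18]  [18,20]  [19,22]  [25,26]  [26,28]
[0,5] uncovered → point at 5; [10,12] uncovered → point at 12; [16,17] uncovered → point at 17; [18,20] uncovered → point at 20; [25,26] uncovered → point at 26.
Points: 5, 12, 17, 20, 26 (5 total).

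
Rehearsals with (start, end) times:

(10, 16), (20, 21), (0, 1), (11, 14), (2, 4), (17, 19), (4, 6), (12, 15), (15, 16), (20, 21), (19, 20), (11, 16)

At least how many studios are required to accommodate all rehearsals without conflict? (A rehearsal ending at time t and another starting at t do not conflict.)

4

starts: [0, 2, 4, 10, 11, 11, 12, 15, 17, 19, 20, 20]
ends:   [1, 4, 6, 14, 15, 16, 16, 16, 19, 20, 21, 21]
s0→1 e1→0 s2→1 e4→0 s4→1 e6→0 s10→1 s11→2 s11→3 s12→4  — peak 4.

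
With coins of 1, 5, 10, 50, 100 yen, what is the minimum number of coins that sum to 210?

210 − 2×100→10 − 1×10→0
Total coins = 2 + 1 = 3

3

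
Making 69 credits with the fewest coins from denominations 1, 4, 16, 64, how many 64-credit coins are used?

1

69 = 1×64 + 1×4 + 1×1
Count of 64: 1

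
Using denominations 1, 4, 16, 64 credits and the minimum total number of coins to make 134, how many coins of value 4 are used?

134 = 2×64 + 1×4 + 2×1
Count of 4: 1

1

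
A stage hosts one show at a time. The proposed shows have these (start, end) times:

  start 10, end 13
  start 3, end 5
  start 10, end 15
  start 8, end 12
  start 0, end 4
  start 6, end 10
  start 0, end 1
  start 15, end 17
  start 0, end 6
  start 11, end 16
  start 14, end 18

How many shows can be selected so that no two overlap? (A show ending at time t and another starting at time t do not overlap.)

5

Sorted by end: (0,1)  (0,4)  (3,5)  (0,6)  (6,10)  (8,12)  (10,13)  (10,15)  (11,16)  (15,17)  (14,18)
take (0,1); take (3,5); skip (0,6); take (6,10); skip (8,12); take (10,13); take (15,17).
Selected 5 shows.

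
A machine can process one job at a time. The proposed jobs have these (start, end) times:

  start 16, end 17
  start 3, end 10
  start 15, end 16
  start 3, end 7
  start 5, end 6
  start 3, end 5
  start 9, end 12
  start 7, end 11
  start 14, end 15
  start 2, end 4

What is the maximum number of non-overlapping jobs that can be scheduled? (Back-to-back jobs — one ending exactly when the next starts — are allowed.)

6

Sort by end time and greedily take each interval whose start is ≥ the last chosen end.
By end time: (2,4), (3,5), (5,6), (3,7), (3,10), (7,11), (9,12), (14,15), (15,16), (16,17).
Pick (2,4); next start ≥ 4 → (5,6); next start ≥ 6 → (7,11); next start ≥ 11 → (14,15); next start ≥ 15 → (15,16); next start ≥ 16 → (16,17).
Selected 6 jobs.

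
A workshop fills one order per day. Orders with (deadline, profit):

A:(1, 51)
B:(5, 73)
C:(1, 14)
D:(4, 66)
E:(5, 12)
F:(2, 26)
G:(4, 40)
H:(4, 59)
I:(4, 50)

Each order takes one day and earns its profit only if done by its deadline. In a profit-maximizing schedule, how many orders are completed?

5

Take jobs in profit order; each goes to the latest open slot no later than its deadline.
Profit order: B=73 D=66 H=59 A=51 I=50 G=40 F=26 C=14 E=12
Assign: B→slot 5, D→slot 4, H→slot 3, A→slot 1, I→slot 2, G skipped, F skipped, C skipped, E skipped.
Slots: [1:A] [2:I] [3:H] [4:D] [5:B]
5 of 9 scheduled.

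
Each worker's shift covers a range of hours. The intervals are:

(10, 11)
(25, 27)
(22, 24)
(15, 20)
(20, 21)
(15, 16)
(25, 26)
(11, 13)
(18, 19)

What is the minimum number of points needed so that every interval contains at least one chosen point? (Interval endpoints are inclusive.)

6

Sort by right endpoint; whenever an interval is uncovered, place a point at its right end.
Sorted: [10,11] [11,13] [15,16] [18,19] [15,20] [20,21] [22,24] [25,26] [25,27]
{[10,11],[11,13]} hit by 11; {[15,16]} hit by 16; {[18,19],[15,20]} hit by 19; {[20,21]} hit by 21; {[22,24]} hit by 24; {[25,26],[25,27]} hit by 26.
Points: 11, 16, 19, 21, 24, 26 (6 total).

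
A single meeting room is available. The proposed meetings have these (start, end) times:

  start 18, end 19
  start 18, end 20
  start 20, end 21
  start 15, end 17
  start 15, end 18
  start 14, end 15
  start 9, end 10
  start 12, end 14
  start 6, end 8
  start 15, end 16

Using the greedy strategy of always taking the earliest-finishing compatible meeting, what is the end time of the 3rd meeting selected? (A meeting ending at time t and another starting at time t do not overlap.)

Order by finish time; keep every interval that doesn't clash with the previous kept one.
By end time: (6,8), (9,10), (12,14), (14,15), (15,16), (15,17), (15,18), (18,19), (18,20), (20,21).
Pick (6,8); next start ≥ 8 → (9,10); next start ≥ 10 → (12,14); next start ≥ 14 → (14,15); next start ≥ 15 → (15,16); next start ≥ 16 → (18,19); next start ≥ 19 → (20,21).
Selected: (6,8) (9,10) (12,14) (14,15) (15,16) (18,19) (20,21)

14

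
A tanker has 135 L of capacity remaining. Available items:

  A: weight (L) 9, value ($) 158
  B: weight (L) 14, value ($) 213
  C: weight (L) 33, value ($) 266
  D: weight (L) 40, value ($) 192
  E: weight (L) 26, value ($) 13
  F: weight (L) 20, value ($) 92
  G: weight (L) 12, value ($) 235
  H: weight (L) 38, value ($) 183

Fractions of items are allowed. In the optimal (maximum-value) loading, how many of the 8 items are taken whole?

5

Sort by value per unit weight and fill in that order.
Ratios (sorted): G 19.58, A 17.56, B 15.21, C 8.06, H 4.82, D 4.80, F 4.60, E 0.50
take G (12 @ 235); take A (9 @ 158); take B (14 @ 213); take C (33 @ 266); take H (38 @ 183); take 29/40 of D → 139.20. Capacity used 135/135.
5 item(s) taken whole; one partial (take 29/40 of D).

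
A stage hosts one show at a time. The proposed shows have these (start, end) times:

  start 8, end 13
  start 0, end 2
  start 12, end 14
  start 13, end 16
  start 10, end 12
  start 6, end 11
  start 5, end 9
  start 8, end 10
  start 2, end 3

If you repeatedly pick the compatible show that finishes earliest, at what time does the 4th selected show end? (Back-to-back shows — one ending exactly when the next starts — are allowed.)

Sort by end time and greedily take each interval whose start is ≥ the last chosen end.
Sorted by end: (0,2)  (2,3)  (5,9)  (8,10)  (6,11)  (10,12)  (8,13)  (12,14)  (13,16)
take (0,2); take (2,3); take (5,9); skip (8,10); take (10,12); skip (8,13); take (12,14); skip (13,16).
Selected: (0,2) (2,3) (5,9) (10,12) (12,14)

12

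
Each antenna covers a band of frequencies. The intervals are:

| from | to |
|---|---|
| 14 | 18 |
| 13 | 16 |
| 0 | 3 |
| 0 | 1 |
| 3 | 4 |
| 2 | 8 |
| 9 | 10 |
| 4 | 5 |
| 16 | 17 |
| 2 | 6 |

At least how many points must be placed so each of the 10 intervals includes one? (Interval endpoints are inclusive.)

By right end: [0,1]  [0,3]  [3,4]  [4,5]  [2,6]  [2,8]  [9,10]  [13,16]  [16,17]  [14,18]
[0,1] uncovered → point at 1; [3,4] uncovered → point at 4; [9,10] uncovered → point at 10; [13,16] uncovered → point at 16.
Points: 1, 4, 10, 16 (4 total).

4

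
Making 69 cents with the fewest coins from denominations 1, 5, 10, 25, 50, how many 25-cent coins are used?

Greedy: take as many of the largest coin as possible, then repeat with the remainder.
69 = 1×50 + 1×10 + 1×5 + 4×1
Count of 25: 0

0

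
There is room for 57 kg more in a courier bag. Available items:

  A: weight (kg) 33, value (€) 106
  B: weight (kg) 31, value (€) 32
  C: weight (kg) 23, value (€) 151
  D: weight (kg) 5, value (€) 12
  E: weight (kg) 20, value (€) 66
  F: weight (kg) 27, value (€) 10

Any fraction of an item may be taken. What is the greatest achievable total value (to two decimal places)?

261.97

Sort by value per unit weight and fill in that order.
Order: C (151/23=6.57) > E (66/20=3.30) > A (106/33=3.21) > D (12/5=2.40) > B (32/31=1.03) > F (10/27=0.37)
Fill: take C (23 @ 151) → take E (20 @ 66) → take 14/33 of A → 44.97; 57/57 used.
Total value = 261.97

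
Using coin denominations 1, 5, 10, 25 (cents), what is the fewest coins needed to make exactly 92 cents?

7

92 = 3×25 + 1×10 + 1×5 + 2×1
Total coins = 3 + 1 + 1 + 2 = 7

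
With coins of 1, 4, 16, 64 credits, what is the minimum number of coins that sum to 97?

97 − 1×64→33 − 2×16→1 − 1×1→0
Total coins = 1 + 2 + 1 = 4

4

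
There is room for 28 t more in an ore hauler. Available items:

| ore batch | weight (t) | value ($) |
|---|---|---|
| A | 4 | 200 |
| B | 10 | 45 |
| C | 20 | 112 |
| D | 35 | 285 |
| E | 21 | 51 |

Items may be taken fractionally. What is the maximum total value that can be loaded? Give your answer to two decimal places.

395.43

Order: A (200/4=50.00) > D (285/35=8.14) > C (112/20=5.60) > B (45/10=4.50) > E (51/21=2.43)
Fill: take A (4 @ 200) → take 24/35 of D → 195.43; 28/28 used.
Total value = 395.43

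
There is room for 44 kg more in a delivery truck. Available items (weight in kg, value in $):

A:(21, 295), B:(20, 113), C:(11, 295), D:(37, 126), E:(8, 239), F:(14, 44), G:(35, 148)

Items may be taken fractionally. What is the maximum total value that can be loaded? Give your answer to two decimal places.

Order: E (239/8=29.88) > C (295/11=26.82) > A (295/21=14.05) > B (113/20=5.65) > G (148/35=4.23) > D (126/37=3.41) > F (44/14=3.14)
Fill: take E (8 @ 239) → take C (11 @ 295) → take A (21 @ 295) → take 4/20 of B → 22.60; 44/44 used.
Total value = 851.60

851.60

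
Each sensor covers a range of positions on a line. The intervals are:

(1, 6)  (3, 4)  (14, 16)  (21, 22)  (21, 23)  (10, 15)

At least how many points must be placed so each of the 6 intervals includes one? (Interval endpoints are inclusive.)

Process intervals by earliest right end; each time one isn't hit yet, stab at its right endpoint.
By right end: [3,4]  [1,6]  [10,15]  [14,16]  [21,22]  [21,23]
[3,4] uncovered → point at 4; [10,15] uncovered → point at 15; [21,22] uncovered → point at 22.
Points: 4, 15, 22 (3 total).

3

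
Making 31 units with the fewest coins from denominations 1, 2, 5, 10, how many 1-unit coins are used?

1

31 = 3×10 + 1×1
Count of 1: 1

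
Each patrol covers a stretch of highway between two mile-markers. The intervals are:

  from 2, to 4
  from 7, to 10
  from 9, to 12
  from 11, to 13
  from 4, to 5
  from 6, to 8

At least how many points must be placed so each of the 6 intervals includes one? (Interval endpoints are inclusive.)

Sort by right endpoint; whenever an interval is uncovered, place a point at its right end.
By right end: [2,4]  [4,5]  [6,8]  [7,10]  [9,12]  [11,13]
[2,4] uncovered → point at 4; [6,8] uncovered → point at 8; [9,12] uncovered → point at 12.
Points: 4, 8, 12 (3 total).

3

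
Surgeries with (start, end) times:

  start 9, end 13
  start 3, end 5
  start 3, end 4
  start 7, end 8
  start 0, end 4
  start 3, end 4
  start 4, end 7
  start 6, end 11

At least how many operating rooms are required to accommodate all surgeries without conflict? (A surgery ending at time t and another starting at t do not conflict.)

4

Count concurrent intervals with a sweep; the peak is the room count.
starts: [0, 3, 3, 3, 4, 6, 7, 9]
ends:   [4, 4, 4, 5, 7, 8, 11, 13]
s0→1 s3→2 s3→3 s3→4  — peak 4.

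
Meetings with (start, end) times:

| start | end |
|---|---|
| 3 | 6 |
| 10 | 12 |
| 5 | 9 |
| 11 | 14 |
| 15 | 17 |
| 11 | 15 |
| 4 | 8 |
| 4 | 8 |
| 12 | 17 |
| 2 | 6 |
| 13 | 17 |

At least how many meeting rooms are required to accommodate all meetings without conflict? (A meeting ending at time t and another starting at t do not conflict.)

The answer is the maximum number of intervals overlapping at any instant.
starts: [2, 3, 4, 4, 5, 10, 11, 11, 12, 13, 15]
ends:   [6, 6, 8, 8, 9, 12, 14, 15, 17, 17, 17]
s2→1 s3→2 s4→3 s4→4 s5→5  — peak 5.

5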